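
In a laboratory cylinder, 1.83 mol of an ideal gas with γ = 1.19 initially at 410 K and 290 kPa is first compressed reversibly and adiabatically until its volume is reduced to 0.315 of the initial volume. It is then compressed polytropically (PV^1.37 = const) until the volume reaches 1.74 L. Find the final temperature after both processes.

V₁ = nRT₁/P₁ = 1.83×8.314×410/290 = 21.5 L.
Step 1 — Adiabatic: TV^(γ−1) = const ⇒ T₂ = 410×(3.17)^0.190 = 511 K; PV^γ = const ⇒ P₂ = 1150 kPa.
ΔU = nCvΔT = 1.83×43.8×(511−410) = 8060 J.
Q = 0 for an adiabatic process, so W = −ΔU = -8060 J.
State after step 1: P = 1150 kPa, V = 6.78 L, T = 511 K.
Step 2 — Polytropic n=1.37: T₂ = T₁(V₁/V₂)^(n−1) = 511×(3.89)^0.37 = 844 K; P₂ = P₁(V₁/V₂)^n = 7380 kPa.
W = (P₁V₁−P₂V₂)/(n−1) = (1150×6.78−7380×1.74)/0.37 = -13700 J.
ΔU = nCvΔT = 1.83×43.8×(844−511) = 26700 J.
Q = ΔU + W = 13000 J.
Net over both steps: W = -21800 J, Q = 13000 J, ΔU = 34800 J.

844 K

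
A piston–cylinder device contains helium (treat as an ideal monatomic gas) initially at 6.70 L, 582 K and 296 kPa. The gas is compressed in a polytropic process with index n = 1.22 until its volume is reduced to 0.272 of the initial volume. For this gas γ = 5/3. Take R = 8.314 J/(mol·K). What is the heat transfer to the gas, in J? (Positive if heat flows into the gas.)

-2000 J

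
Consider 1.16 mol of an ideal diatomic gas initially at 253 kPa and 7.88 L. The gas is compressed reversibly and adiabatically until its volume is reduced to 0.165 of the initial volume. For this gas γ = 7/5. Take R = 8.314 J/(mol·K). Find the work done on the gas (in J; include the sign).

5260 J

T₁ = P₁V₁/(nR) = 253×7.88/(1.16×8.314) = 207 K.
Adiabatic: TV^(γ−1) = const ⇒ T₂ = 207×(6.06)^0.400 = 425 K; PV^γ = const ⇒ P₂ = 3150 kPa.
ΔU = nCvΔT = 1.16×20.8×(425−207) = 5260 J.
Q = 0 for an adiabatic process, so W = −ΔU = -5260 J.
Work done on the gas = −W_by = 5260 J.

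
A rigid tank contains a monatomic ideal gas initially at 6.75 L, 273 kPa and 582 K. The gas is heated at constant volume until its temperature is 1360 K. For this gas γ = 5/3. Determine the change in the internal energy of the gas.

n = P₁V₁/(RT₁) = 273×6.75/(8.314×582) = 0.381 mol.
Isochoric: V stays 6.75 L; P/T = const ⇒ T₂ = 1360 K, P₂ = 638 kPa.
For an ideal gas ΔU = nCvΔT with Cv = (3/2)R = 12.5 J/(mol·K).
ΔU = 0.381×12.5×(1360−582) = 3690 J.

3690 J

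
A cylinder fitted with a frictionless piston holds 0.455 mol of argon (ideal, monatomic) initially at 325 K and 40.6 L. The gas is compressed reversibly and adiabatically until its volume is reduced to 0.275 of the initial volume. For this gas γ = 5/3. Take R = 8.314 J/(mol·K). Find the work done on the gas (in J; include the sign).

2520 J

P₁ = nRT₁/V₁ = 0.455×8.314×325/40.6 = 30.3 kPa.
Adiabatic: TV^(γ−1) = const ⇒ T₂ = 325×(3.64)^0.667 = 769 K; PV^γ = const ⇒ P₂ = 260 kPa.
ΔU = nCvΔT = 0.455×12.5×(769−325) = 2520 J.
Q = 0 for an adiabatic process, so W = −ΔU = -2520 J.
Work done on the gas = −W_by = 2520 J.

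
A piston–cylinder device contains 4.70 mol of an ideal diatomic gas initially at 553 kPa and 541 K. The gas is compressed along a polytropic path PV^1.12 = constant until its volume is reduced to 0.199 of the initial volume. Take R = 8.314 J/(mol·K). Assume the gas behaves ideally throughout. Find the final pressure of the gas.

3370 kPa

V₁ = nRT₁/P₁ = 4.70×8.314×541/553 = 38.2 L.
Polytropic n=1.12: T₂ = T₁(V₁/V₂)^(n−1) = 541×(5.03)^0.12 = 657 K; P₂ = P₁(V₁/V₂)^n = 3370 kPa.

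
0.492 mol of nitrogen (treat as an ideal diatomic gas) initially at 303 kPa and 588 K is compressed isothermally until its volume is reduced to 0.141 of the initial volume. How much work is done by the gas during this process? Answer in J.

-4710 J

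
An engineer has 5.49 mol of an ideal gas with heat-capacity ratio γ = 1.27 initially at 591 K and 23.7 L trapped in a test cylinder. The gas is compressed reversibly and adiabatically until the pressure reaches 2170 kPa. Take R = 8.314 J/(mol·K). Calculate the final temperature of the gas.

P₁ = nRT₁/V₁ = 5.49×8.314×591/23.7 = 1140 kPa.
Adiabatic: T₂/T₁ = (P₂/P₁)^((γ−1)/γ) ⇒ T₂ = 591×(1.91)^0.213 = 678 K; V₂ = 14.3 L.

678 K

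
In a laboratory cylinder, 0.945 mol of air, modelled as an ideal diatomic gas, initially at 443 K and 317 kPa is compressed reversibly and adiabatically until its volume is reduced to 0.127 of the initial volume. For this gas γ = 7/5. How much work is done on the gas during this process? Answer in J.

V₁ = nRT₁/P₁ = 0.945×8.314×443/317 = 11.0 L.
Adiabatic: TV^(γ−1) = const ⇒ T₂ = 443×(7.87)^0.400 = 1010 K; PV^γ = const ⇒ P₂ = 5700 kPa.
ΔU = nCvΔT = 0.945×20.8×(1010−443) = 11200 J.
Q = 0 for an adiabatic process, so W = −ΔU = -11200 J.
Work done on the gas = −W_by = 11200 J.

11200 J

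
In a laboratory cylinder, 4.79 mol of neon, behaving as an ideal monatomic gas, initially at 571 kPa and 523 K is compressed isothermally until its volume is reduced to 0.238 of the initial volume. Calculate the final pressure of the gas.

2400 kPa

V₁ = nRT₁/P₁ = 4.79×8.314×523/571 = 36.5 L.
Isothermal: T stays 523 K; PV = const ⇒ V₂ = 8.68 L, P₂ = 2400 kPa.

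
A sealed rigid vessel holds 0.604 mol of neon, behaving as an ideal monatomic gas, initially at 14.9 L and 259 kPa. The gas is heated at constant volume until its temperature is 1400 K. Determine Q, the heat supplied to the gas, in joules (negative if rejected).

4760 J

T₁ = P₁V₁/(nR) = 259×14.9/(0.604×8.314) = 768 K.
Isochoric: V stays 14.9 L; P/T = const ⇒ T₂ = 1400 K, P₂ = 472 kPa.
W = 0 (no volume change).
ΔU = nCvΔT = 0.604×12.5×(1400−768) = 4760 J.
Q = ΔU = 4760 J.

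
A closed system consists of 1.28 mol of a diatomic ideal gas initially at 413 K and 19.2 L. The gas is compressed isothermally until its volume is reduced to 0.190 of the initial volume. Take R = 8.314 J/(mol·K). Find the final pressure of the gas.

P₁ = nRT₁/V₁ = 1.28×8.314×413/19.2 = 229 kPa.
Isothermal: T stays 413 K; PV = const ⇒ V₂ = 3.65 L, P₂ = 1200 kPa.

1200 kPa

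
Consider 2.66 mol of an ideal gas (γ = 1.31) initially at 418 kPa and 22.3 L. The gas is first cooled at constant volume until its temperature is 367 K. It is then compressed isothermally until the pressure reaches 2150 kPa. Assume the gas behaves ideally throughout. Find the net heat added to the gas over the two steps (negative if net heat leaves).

-18300 J

T₁ = P₁V₁/(nR) = 418×22.3/(2.66×8.314) = 421 K.
Step 1 — Isochoric: V stays 22.3 L; P/T = const ⇒ T₂ = 367 K, P₂ = 364 kPa.
W = 0 (no volume change).
ΔU = nCvΔT = 2.66×26.8×(367−421) = -3890 J.
Q = ΔU = -3890 J.
State after step 1: P = 364 kPa, V = 22.3 L, T = 367 K.
Step 2 — Isothermal: T stays 367 K; PV = const ⇒ V₂ = 3.78 L, P₂ = 2150 kPa.
ΔU = 0 (ideal gas, T constant).
W = nRT ln(V₂/V₁) = 2.66×8.314×367×ln(0.169) = -14400 J.
Q = ΔU + W = -14400 J.
Net over both steps: W = -14400 J, Q = -18300 J, ΔU = -3890 J.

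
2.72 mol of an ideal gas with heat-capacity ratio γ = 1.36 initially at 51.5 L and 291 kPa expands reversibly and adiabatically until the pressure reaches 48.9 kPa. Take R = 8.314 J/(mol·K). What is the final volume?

T₁ = P₁V₁/(nR) = 291×51.5/(2.72×8.314) = 663 K.
Adiabatic: T₂/T₁ = (P₂/P₁)^((γ−1)/γ) ⇒ T₂ = 663×(0.168)^0.265 = 413 K; V₂ = 191 L.

191 L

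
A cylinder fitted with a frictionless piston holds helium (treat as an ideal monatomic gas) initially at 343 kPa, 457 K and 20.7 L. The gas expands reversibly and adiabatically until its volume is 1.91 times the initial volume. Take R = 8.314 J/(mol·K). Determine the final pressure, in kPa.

Adiabatic: TV^(γ−1) = const ⇒ T₂ = 457×(0.524)^0.667 = 297 K; PV^γ = const ⇒ P₂ = 117 kPa.

117 kPa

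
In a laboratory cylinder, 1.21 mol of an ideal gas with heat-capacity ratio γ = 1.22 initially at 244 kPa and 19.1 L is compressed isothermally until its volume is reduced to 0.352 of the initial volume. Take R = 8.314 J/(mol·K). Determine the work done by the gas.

T₁ = P₁V₁/(nR) = 244×19.1/(1.21×8.314) = 463 K.
Isothermal: T stays 463 K; PV = const ⇒ V₂ = 6.72 L, P₂ = 693 kPa.
W = nRT ln(V₂/V₁) = 1.21×8.314×463×ln(0.352) = -4870 J.

-4870 J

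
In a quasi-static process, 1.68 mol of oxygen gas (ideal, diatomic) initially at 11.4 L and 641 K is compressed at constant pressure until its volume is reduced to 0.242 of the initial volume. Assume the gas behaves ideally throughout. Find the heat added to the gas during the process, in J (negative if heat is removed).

-23800 J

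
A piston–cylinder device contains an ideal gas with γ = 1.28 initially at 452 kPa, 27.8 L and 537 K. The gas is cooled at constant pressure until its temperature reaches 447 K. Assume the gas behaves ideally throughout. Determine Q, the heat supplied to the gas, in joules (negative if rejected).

-9630 J

n = P₁V₁/(RT₁) = 452×27.8/(8.314×537) = 2.81 mol.
Isobaric: P stays 452 kPa; V/T = const ⇒ T₂ = 447 K, V₂ = 23.1 L.
W = PΔV = 452×(23.1−27.8) kPa·L = -2110 J.
ΔU = nCvΔT = 2.81×29.7×(447−537) = -7520 J.
Q = ΔU + W = nCpΔT = -9630 J.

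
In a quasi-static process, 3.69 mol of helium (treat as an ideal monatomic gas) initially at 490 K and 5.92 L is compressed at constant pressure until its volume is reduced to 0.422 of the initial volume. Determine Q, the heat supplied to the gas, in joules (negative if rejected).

-21700 J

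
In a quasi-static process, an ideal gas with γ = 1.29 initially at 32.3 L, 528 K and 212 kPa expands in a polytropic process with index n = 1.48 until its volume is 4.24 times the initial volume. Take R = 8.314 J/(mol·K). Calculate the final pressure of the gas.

Polytropic n=1.48: T₂ = T₁(V₁/V₂)^(n−1) = 528×(0.236)^0.48 = 264 K; P₂ = P₁(V₁/V₂)^n = 25.0 kPa.

25.0 kPa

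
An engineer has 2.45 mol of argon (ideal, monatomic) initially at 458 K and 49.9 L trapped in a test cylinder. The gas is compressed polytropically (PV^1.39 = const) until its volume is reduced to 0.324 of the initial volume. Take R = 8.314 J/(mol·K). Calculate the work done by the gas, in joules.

-13200 J

P₁ = nRT₁/V₁ = 2.45×8.314×458/49.9 = 187 kPa.
Polytropic n=1.39: T₂ = T₁(V₁/V₂)^(n−1) = 458×(3.09)^0.39 = 711 K; P₂ = P₁(V₁/V₂)^n = 896 kPa.
W = (P₁V₁−P₂V₂)/(n−1) = (187×49.9−896×16.2)/0.39 = -13200 J.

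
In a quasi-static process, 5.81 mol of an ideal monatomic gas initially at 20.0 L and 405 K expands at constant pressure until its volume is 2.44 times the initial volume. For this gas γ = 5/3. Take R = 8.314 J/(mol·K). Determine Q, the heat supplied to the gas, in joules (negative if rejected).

P₁ = nRT₁/V₁ = 5.81×8.314×405/20.0 = 978 kPa.
Isobaric: P stays 978 kPa; V/T = const ⇒ T₂ = 988 K, V₂ = 48.8 L.
W = PΔV = 978×(48.8−20.0) kPa·L = 28200 J.
ΔU = nCvΔT = 5.81×12.5×(988−405) = 42300 J.
Q = ΔU + W = nCpΔT = 70400 J.

70400 J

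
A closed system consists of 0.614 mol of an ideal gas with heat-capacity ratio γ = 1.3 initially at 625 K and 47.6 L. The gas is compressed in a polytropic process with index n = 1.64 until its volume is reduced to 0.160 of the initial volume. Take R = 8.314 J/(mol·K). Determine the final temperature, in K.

P₁ = nRT₁/V₁ = 0.614×8.314×625/47.6 = 67.0 kPa.
Polytropic n=1.64: T₂ = T₁(V₁/V₂)^(n−1) = 625×(6.25)^0.64 = 2020 K; P₂ = P₁(V₁/V₂)^n = 1350 kPa.

2020 K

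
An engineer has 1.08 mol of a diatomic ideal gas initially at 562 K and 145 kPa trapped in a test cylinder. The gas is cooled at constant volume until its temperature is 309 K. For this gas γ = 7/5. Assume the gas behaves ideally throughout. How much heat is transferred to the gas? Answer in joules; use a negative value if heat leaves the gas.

-5680 J

V₁ = nRT₁/P₁ = 1.08×8.314×562/145 = 34.8 L.
Isochoric: V stays 34.8 L; P/T = const ⇒ T₂ = 309 K, P₂ = 79.7 kPa.
W = 0 (no volume change).
ΔU = nCvΔT = 1.08×20.8×(309−562) = -5680 J.
Q = ΔU = -5680 J.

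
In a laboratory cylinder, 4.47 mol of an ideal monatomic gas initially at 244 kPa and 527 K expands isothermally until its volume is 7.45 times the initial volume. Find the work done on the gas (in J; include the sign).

-39300 J

V₁ = nRT₁/P₁ = 4.47×8.314×527/244 = 80.3 L.
Isothermal: T stays 527 K; PV = const ⇒ V₂ = 598 L, P₂ = 32.8 kPa.
W = nRT ln(V₂/V₁) = 4.47×8.314×527×ln(7.45) = 39300 J.
Work done on the gas = −W_by = -39300 J.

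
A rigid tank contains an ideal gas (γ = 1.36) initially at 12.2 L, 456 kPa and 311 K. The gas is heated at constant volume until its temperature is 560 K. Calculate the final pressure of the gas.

821 kPa

Isochoric: V stays 12.2 L; P/T = const ⇒ T₂ = 560 K, P₂ = 821 kPa.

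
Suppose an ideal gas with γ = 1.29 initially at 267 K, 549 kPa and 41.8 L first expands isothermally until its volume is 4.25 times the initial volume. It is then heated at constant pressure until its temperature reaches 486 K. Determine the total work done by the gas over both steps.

n = P₁V₁/(RT₁) = 549×41.8/(8.314×267) = 10.3 mol.
Step 1 — Isothermal: T stays 267 K; PV = const ⇒ V₂ = 178 L, P₂ = 129 kPa.
ΔU = 0 (ideal gas, T constant).
W = nRT ln(V₂/V₁) = 10.3×8.314×267×ln(4.25) = 33200 J.
Q = ΔU + W = 33200 J.
State after step 1: P = 129 kPa, V = 178 L, T = 267 K.
Step 2 — Isobaric: P stays 129 kPa; V/T = const ⇒ T₂ = 486 K, V₂ = 323 L.
W = PΔV = 129×(323−178) kPa·L = 18800 J.
ΔU = nCvΔT = 10.3×28.7×(486−267) = 64900 J.
Q = ΔU + W = nCpΔT = 83700 J.
Net over both steps: W = 52000 J, Q = 117000 J, ΔU = 64900 J.

52000 J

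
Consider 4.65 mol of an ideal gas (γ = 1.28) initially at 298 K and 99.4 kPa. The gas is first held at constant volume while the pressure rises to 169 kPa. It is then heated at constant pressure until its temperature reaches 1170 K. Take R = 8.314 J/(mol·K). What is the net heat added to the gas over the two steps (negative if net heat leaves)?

146000 J

V₁ = nRT₁/P₁ = 4.65×8.314×298/99.4 = 116 L.
Step 1 — Isochoric: V stays 116 L; P/T = const ⇒ T₂ = 507 K, P₂ = 169 kPa.
W = 0 (no volume change).
ΔU = nCvΔT = 4.65×29.7×(507−298) = 28800 J.
Q = ΔU = 28800 J.
State after step 1: P = 169 kPa, V = 116 L, T = 507 K.
Step 2 — Isobaric: P stays 169 kPa; V/T = const ⇒ T₂ = 1170 K, V₂ = 268 L.
W = PΔV = 169×(268−116) kPa·L = 25600 J.
ΔU = nCvΔT = 4.65×29.7×(1170−507) = 91600 J.
Q = ΔU + W = nCpΔT = 117000 J.
Net over both steps: W = 25600 J, Q = 146000 J, ΔU = 120000 J.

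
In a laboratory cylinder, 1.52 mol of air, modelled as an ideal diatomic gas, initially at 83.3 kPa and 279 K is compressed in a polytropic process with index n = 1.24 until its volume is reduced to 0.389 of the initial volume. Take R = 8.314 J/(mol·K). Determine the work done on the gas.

3740 J

V₁ = nRT₁/P₁ = 1.52×8.314×279/83.3 = 42.3 L.
Polytropic n=1.24: T₂ = T₁(V₁/V₂)^(n−1) = 279×(2.57)^0.24 = 350 K; P₂ = P₁(V₁/V₂)^n = 269 kPa.
W = (P₁V₁−P₂V₂)/(n−1) = (83.3×42.3−269×16.5)/0.24 = -3740 J.
Work done on the gas = −W_by = 3740 J.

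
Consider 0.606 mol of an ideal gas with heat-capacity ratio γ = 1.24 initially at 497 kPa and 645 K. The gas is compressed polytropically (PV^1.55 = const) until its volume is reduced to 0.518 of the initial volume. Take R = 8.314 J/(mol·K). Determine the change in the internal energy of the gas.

V₁ = nRT₁/P₁ = 0.606×8.314×645/497 = 6.54 L.
Polytropic n=1.55: T₂ = T₁(V₁/V₂)^(n−1) = 645×(1.93)^0.55 = 926 K; P₂ = P₁(V₁/V₂)^n = 1380 kPa.
For an ideal gas ΔU = nCvΔT with Cv = R/(γ−1) = 34.6 J/(mol·K).
ΔU = 0.606×34.6×(926−645) = 5900 J.

5900 J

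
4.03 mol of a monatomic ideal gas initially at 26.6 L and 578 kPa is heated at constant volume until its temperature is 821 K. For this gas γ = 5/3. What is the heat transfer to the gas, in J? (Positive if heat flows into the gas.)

18200 J

T₁ = P₁V₁/(nR) = 578×26.6/(4.03×8.314) = 459 K.
Isochoric: V stays 26.6 L; P/T = const ⇒ T₂ = 821 K, P₂ = 1030 kPa.
W = 0 (no volume change).
ΔU = nCvΔT = 4.03×12.5×(821−459) = 18200 J.
Q = ΔU = 18200 J.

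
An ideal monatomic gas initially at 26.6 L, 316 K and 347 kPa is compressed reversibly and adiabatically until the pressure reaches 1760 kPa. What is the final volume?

10.0 L

Adiabatic: T₂/T₁ = (P₂/P₁)^((γ−1)/γ) ⇒ T₂ = 316×(5.07)^0.400 = 605 K; V₂ = 10.0 L.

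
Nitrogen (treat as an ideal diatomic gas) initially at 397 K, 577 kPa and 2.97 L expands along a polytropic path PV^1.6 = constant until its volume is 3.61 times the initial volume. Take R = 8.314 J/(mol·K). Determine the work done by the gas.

1530 J

n = P₁V₁/(RT₁) = 577×2.97/(8.314×397) = 0.519 mol.
Polytropic n=1.6: T₂ = T₁(V₁/V₂)^(n−1) = 397×(0.277)^0.60 = 184 K; P₂ = P₁(V₁/V₂)^n = 74.0 kPa.
W = (P₁V₁−P₂V₂)/(n−1) = (577×2.97−74.0×10.7)/0.60 = 1530 J.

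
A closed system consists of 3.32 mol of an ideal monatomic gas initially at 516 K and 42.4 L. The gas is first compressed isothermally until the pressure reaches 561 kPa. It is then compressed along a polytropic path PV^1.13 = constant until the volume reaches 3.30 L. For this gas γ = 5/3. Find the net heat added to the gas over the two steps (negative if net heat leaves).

-34100 J

P₁ = nRT₁/V₁ = 3.32×8.314×516/42.4 = 336 kPa.
Step 1 — Isothermal: T stays 516 K; PV = const ⇒ V₂ = 25.4 L, P₂ = 561 kPa.
ΔU = 0 (ideal gas, T constant).
W = nRT ln(V₂/V₁) = 3.32×8.314×516×ln(0.599) = -7300 J.
Q = ΔU + W = -7300 J.
State after step 1: P = 561 kPa, V = 25.4 L, T = 516 K.
Step 2 — Polytropic n=1.13: T₂ = T₁(V₁/V₂)^(n−1) = 516×(7.69)^0.13 = 673 K; P₂ = P₁(V₁/V₂)^n = 5630 kPa.
W = (P₁V₁−P₂V₂)/(n−1) = (561×25.4−5630×3.30)/0.13 = -33300 J.
ΔU = nCvΔT = 3.32×12.5×(673−516) = 6490 J.
Q = ΔU + W = -26800 J.
Net over both steps: W = -40600 J, Q = -34100 J, ΔU = 6490 J.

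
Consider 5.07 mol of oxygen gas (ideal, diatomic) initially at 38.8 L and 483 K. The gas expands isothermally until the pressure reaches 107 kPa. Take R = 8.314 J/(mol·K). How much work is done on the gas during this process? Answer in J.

-32400 J

P₁ = nRT₁/V₁ = 5.07×8.314×483/38.8 = 525 kPa.
Isothermal: T stays 483 K; PV = const ⇒ V₂ = 190 L, P₂ = 107 kPa.
W = nRT ln(V₂/V₁) = 5.07×8.314×483×ln(4.90) = 32400 J.
Work done on the gas = −W_by = -32400 J.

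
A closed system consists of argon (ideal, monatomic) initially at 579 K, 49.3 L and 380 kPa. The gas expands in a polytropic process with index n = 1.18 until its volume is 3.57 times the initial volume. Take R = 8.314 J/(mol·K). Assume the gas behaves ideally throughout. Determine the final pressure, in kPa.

84.7 kPa

Polytropic n=1.18: T₂ = T₁(V₁/V₂)^(n−1) = 579×(0.280)^0.18 = 460 K; P₂ = P₁(V₁/V₂)^n = 84.7 kPa.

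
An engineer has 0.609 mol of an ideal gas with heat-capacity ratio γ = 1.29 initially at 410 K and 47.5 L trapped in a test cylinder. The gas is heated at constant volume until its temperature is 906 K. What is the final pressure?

P₁ = nRT₁/V₁ = 0.609×8.314×410/47.5 = 43.7 kPa.
Isochoric: V stays 47.5 L; P/T = const ⇒ T₂ = 906 K, P₂ = 96.6 kPa.

96.6 kPa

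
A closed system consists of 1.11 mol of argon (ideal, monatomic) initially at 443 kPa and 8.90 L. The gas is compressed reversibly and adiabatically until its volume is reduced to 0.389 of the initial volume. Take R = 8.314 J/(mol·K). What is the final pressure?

2140 kPa

T₁ = P₁V₁/(nR) = 443×8.90/(1.11×8.314) = 427 K.
Adiabatic: TV^(γ−1) = const ⇒ T₂ = 427×(2.57)^0.667 = 802 K; PV^γ = const ⇒ P₂ = 2140 kPa.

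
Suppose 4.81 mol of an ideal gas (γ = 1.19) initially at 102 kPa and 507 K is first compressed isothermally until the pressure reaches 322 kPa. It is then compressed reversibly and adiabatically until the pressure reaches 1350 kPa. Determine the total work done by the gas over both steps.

-50700 J

V₁ = nRT₁/P₁ = 4.81×8.314×507/102 = 199 L.
Step 1 — Isothermal: T stays 507 K; PV = const ⇒ V₂ = 63.0 L, P₂ = 322 kPa.
ΔU = 0 (ideal gas, T constant).
W = nRT ln(V₂/V₁) = 4.81×8.314×507×ln(0.317) = -23300 J.
Q = ΔU + W = -23300 J.
State after step 1: P = 322 kPa, V = 63.0 L, T = 507 K.
Step 2 — Adiabatic: T₂/T₁ = (P₂/P₁)^((γ−1)/γ) ⇒ T₂ = 507×(4.19)^0.160 = 637 K; V₂ = 18.9 L.
ΔU = nCvΔT = 4.81×43.8×(637−507) = 27400 J.
Q = 0 for an adiabatic process, so W = −ΔU = -27400 J.
Net over both steps: W = -50700 J, Q = -23300 J, ΔU = 27400 J.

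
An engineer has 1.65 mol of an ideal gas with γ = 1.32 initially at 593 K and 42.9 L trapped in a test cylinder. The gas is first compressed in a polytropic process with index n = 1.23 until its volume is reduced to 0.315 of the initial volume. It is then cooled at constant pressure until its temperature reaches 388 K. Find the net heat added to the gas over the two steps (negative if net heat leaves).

-24800 J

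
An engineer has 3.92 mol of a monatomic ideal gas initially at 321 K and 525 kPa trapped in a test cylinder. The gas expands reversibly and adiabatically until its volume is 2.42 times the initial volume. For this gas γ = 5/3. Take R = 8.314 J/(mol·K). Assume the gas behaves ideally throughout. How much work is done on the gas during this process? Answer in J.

-6990 J

V₁ = nRT₁/P₁ = 3.92×8.314×321/525 = 19.9 L.
Adiabatic: TV^(γ−1) = const ⇒ T₂ = 321×(0.413)^0.667 = 178 K; PV^γ = const ⇒ P₂ = 120 kPa.
ΔU = nCvΔT = 3.92×12.5×(178−321) = -6990 J.
Q = 0 for an adiabatic process, so W = −ΔU = 6990 J.
Work done on the gas = −W_by = -6990 J.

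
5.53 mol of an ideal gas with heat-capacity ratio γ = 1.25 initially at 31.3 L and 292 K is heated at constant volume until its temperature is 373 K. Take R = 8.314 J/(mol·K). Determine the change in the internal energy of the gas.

P₁ = nRT₁/V₁ = 5.53×8.314×292/31.3 = 429 kPa.
Isochoric: V stays 31.3 L; P/T = const ⇒ T₂ = 373 K, P₂ = 548 kPa.
For an ideal gas ΔU = nCvΔT with Cv = R/(γ−1) = 33.3 J/(mol·K).
ΔU = 5.53×33.3×(373−292) = 14900 J.

14900 J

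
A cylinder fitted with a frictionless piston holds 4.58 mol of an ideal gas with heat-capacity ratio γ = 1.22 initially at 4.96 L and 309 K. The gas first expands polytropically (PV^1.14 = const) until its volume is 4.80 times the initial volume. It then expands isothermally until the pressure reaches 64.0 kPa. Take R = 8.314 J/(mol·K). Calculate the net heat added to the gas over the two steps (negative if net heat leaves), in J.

P₁ = nRT₁/V₁ = 4.58×8.314×309/4.96 = 2370 kPa.
Step 1 — Polytropic n=1.14: T₂ = T₁(V₁/V₂)^(n−1) = 309×(0.208)^0.14 = 248 K; P₂ = P₁(V₁/V₂)^n = 397 kPa.
W = (P₁V₁−P₂V₂)/(n−1) = (2370×4.96−397×23.8)/0.14 = 16600 J.
ΔU = nCvΔT = 4.58×37.8×(248−309) = -10500 J.
Q = ΔU + W = 6030 J.
State after step 1: P = 397 kPa, V = 23.8 L, T = 248 K.
Step 2 — Isothermal: T stays 248 K; PV = const ⇒ V₂ = 148 L, P₂ = 64.0 kPa.
ΔU = 0 (ideal gas, T constant).
W = nRT ln(V₂/V₁) = 4.58×8.314×248×ln(6.20) = 17200 J.
Q = ΔU + W = 17200 J.
Net over both steps: W = 33800 J, Q = 23300 J, ΔU = -10500 J.

23300 J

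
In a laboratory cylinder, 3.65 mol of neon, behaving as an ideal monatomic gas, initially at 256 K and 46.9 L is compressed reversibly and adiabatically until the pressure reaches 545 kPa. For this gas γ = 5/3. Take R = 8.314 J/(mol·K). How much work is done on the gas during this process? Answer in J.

7110 J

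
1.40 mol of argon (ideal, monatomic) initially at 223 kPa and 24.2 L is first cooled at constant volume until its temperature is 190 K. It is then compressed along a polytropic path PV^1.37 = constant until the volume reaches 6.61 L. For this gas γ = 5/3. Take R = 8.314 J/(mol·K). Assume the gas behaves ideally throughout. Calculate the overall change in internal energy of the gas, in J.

-2730 J

T₁ = P₁V₁/(nR) = 223×24.2/(1.40×8.314) = 464 K.
Step 1 — Isochoric: V stays 24.2 L; P/T = const ⇒ T₂ = 190 K, P₂ = 91.4 kPa.
W = 0 (no volume change).
ΔU = nCvΔT = 1.40×12.5×(190−464) = -4780 J.
Q = ΔU = -4780 J.
State after step 1: P = 91.4 kPa, V = 24.2 L, T = 190 K.
Step 2 — Polytropic n=1.37: T₂ = T₁(V₁/V₂)^(n−1) = 190×(3.66)^0.37 = 307 K; P₂ = P₁(V₁/V₂)^n = 541 kPa.
W = (P₁V₁−P₂V₂)/(n−1) = (91.4×24.2−541×6.61)/0.37 = -3680 J.
ΔU = nCvΔT = 1.40×12.5×(307−190) = 2040 J.
Q = ΔU + W = -1640 J.
Net over both steps: W = -3680 J, Q = -6420 J, ΔU = -2730 J.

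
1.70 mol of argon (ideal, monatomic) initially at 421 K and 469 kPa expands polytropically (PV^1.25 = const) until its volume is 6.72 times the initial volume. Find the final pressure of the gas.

V₁ = nRT₁/P₁ = 1.70×8.314×421/469 = 12.7 L.
Polytropic n=1.25: T₂ = T₁(V₁/V₂)^(n−1) = 421×(0.149)^0.25 = 261 K; P₂ = P₁(V₁/V₂)^n = 43.3 kPa.

43.3 kPa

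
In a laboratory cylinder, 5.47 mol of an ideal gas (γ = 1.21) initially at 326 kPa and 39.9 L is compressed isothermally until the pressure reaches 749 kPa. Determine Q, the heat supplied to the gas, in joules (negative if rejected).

T₁ = P₁V₁/(nR) = 326×39.9/(5.47×8.314) = 286 K.
Isothermal: T stays 286 K; PV = const ⇒ V₂ = 17.4 L, P₂ = 749 kPa.
ΔU = 0 (ideal gas, T constant).
W = nRT ln(V₂/V₁) = 5.47×8.314×286×ln(0.435) = -10800 J.
Q = ΔU + W = -10800 J.

-10800 J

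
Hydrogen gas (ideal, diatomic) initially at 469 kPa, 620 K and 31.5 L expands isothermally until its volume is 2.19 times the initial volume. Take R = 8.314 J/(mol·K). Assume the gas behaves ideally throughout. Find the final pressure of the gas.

214 kPa

Isothermal: T stays 620 K; PV = const ⇒ V₂ = 69.0 L, P₂ = 214 kPa.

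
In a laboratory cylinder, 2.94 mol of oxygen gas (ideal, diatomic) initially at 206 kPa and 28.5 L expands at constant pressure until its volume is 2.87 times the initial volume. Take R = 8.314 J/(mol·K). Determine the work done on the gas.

-11000 J

T₁ = P₁V₁/(nR) = 206×28.5/(2.94×8.314) = 240 K.
Isobaric: P stays 206 kPa; V/T = const ⇒ T₂ = 689 K, V₂ = 81.8 L.
W = PΔV = 206×(81.8−28.5) kPa·L = 11000 J.
Work done on the gas = −W_by = -11000 J.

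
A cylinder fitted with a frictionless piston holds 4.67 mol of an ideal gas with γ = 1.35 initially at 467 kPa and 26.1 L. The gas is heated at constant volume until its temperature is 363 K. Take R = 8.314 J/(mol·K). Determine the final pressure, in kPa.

540 kPa

T₁ = P₁V₁/(nR) = 467×26.1/(4.67×8.314) = 314 K.
Isochoric: V stays 26.1 L; P/T = const ⇒ T₂ = 363 K, P₂ = 540 kPa.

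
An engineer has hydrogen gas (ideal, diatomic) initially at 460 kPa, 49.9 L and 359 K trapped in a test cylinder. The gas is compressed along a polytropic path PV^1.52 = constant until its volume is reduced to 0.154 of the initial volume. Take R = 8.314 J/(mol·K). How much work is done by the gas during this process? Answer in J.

n = P₁V₁/(RT₁) = 460×49.9/(8.314×359) = 7.69 mol.
Polytropic n=1.52: T₂ = T₁(V₁/V₂)^(n−1) = 359×(6.49)^0.52 = 950 K; P₂ = P₁(V₁/V₂)^n = 7900 kPa.
W = (P₁V₁−P₂V₂)/(n−1) = (460×49.9−7900×7.68)/0.52 = -72600 J.

-72600 J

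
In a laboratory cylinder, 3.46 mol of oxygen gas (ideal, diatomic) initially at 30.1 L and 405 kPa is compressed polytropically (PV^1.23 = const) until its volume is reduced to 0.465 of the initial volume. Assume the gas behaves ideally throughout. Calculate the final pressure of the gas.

1040 kPa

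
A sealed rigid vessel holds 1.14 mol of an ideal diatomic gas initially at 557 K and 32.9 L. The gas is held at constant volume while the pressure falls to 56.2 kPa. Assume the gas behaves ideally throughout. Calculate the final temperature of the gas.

P₁ = nRT₁/V₁ = 1.14×8.314×557/32.9 = 160 kPa.
Isochoric: V stays 32.9 L; P/T = const ⇒ T₂ = 195 K, P₂ = 56.2 kPa.

195 K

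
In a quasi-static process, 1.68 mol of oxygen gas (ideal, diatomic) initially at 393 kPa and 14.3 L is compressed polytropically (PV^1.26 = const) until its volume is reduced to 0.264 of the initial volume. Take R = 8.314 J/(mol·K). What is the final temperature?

569 K

T₁ = P₁V₁/(nR) = 393×14.3/(1.68×8.314) = 402 K.
Polytropic n=1.26: T₂ = T₁(V₁/V₂)^(n−1) = 402×(3.79)^0.26 = 569 K; P₂ = P₁(V₁/V₂)^n = 2100 kPa.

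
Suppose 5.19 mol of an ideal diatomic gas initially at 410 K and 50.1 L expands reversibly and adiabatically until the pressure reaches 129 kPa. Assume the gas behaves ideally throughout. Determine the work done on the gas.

-11100 J

P₁ = nRT₁/V₁ = 5.19×8.314×410/50.1 = 353 kPa.
Adiabatic: T₂/T₁ = (P₂/P₁)^((γ−1)/γ) ⇒ T₂ = 410×(0.365)^0.286 = 307 K; V₂ = 103 L.
ΔU = nCvΔT = 5.19×20.8×(307−410) = -11100 J.
Q = 0 for an adiabatic process, so W = −ΔU = 11100 J.
Work done on the gas = −W_by = -11100 J.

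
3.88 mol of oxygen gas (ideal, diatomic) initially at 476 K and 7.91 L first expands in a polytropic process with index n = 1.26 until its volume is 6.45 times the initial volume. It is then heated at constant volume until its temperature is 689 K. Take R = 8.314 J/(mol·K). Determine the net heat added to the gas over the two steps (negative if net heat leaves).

P₁ = nRT₁/V₁ = 3.88×8.314×476/7.91 = 1940 kPa.
Step 1 — Polytropic n=1.26: T₂ = T₁(V₁/V₂)^(n−1) = 476×(0.155)^0.26 = 293 K; P₂ = P₁(V₁/V₂)^n = 185 kPa.
W = (P₁V₁−P₂V₂)/(n−1) = (1940×7.91−185×51.0)/0.26 = 22700 J.
ΔU = nCvΔT = 3.88×20.8×(293−476) = -14700 J.
Q = ΔU + W = 7940 J.
State after step 1: P = 185 kPa, V = 51.0 L, T = 293 K.
Step 2 — Isochoric: V stays 51.0 L; P/T = const ⇒ T₂ = 689 K, P₂ = 436 kPa.
W = 0 (no volume change).
ΔU = nCvΔT = 3.88×20.8×(689−293) = 31900 J.
Q = ΔU = 31900 J.
Net over both steps: W = 22700 J, Q = 39900 J, ΔU = 17200 J.

39900 J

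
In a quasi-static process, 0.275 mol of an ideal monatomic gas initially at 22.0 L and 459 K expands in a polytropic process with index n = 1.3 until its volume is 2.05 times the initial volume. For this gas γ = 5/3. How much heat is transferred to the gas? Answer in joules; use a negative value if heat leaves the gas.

P₁ = nRT₁/V₁ = 0.275×8.314×459/22.0 = 47.7 kPa.
Polytropic n=1.3: T₂ = T₁(V₁/V₂)^(n−1) = 459×(0.488)^0.30 = 370 K; P₂ = P₁(V₁/V₂)^n = 18.8 kPa.
W = (P₁V₁−P₂V₂)/(n−1) = (47.7×22.0−18.8×45.1)/0.30 = 678 J.
ΔU = nCvΔT = 0.275×12.5×(370−459) = -305 J.
Q = ΔU + W = 373 J.

373 J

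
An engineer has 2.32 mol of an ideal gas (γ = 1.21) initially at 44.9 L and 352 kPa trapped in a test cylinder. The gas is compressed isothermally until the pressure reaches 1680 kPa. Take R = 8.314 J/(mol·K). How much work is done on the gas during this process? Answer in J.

T₁ = P₁V₁/(nR) = 352×44.9/(2.32×8.314) = 819 K.
Isothermal: T stays 819 K; PV = const ⇒ V₂ = 9.41 L, P₂ = 1680 kPa.
W = nRT ln(V₂/V₁) = 2.32×8.314×819×ln(0.210) = -24700 J.
Work done on the gas = −W_by = 24700 J.

24700 J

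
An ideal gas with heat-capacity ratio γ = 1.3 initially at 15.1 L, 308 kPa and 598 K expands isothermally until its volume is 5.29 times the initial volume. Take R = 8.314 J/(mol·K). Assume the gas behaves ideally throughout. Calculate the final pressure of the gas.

Isothermal: T stays 598 K; PV = const ⇒ V₂ = 79.9 L, P₂ = 58.2 kPa.

58.2 kPa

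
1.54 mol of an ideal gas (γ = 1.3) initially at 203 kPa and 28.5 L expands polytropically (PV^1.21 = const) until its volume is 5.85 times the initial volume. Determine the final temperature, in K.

312 K

T₁ = P₁V₁/(nR) = 203×28.5/(1.54×8.314) = 452 K.
Polytropic n=1.21: T₂ = T₁(V₁/V₂)^(n−1) = 452×(0.171)^0.21 = 312 K; P₂ = P₁(V₁/V₂)^n = 23.9 kPa.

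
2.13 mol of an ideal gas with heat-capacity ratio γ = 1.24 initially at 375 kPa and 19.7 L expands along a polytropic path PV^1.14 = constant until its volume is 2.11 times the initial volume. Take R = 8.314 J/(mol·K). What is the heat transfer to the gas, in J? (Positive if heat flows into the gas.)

2180 J

T₁ = P₁V₁/(nR) = 375×19.7/(2.13×8.314) = 417 K.
Polytropic n=1.14: T₂ = T₁(V₁/V₂)^(n−1) = 417×(0.474)^0.14 = 376 K; P₂ = P₁(V₁/V₂)^n = 160 kPa.
W = (P₁V₁−P₂V₂)/(n−1) = (375×19.7−160×41.6)/0.14 = 5240 J.
ΔU = nCvΔT = 2.13×34.6×(376−417) = -3060 J.
Q = ΔU + W = 2180 J.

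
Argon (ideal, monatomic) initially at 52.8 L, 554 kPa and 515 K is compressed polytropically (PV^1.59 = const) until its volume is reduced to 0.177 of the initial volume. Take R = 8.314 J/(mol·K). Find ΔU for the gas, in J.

78000 J

n = P₁V₁/(RT₁) = 554×52.8/(8.314×515) = 6.83 mol.
Polytropic n=1.59: T₂ = T₁(V₁/V₂)^(n−1) = 515×(5.65)^0.59 = 1430 K; P₂ = P₁(V₁/V₂)^n = 8690 kPa.
For an ideal gas ΔU = nCvΔT with Cv = (3/2)R = 12.5 J/(mol·K).
ΔU = 6.83×12.5×(1430−515) = 78000 J.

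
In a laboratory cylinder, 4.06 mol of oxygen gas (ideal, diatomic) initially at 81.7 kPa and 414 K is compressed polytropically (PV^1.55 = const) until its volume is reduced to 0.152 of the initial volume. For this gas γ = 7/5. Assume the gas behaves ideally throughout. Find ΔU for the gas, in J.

63500 J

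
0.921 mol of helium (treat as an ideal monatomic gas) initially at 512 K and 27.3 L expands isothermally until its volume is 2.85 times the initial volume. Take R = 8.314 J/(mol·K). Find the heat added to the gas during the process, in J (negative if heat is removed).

P₁ = nRT₁/V₁ = 0.921×8.314×512/27.3 = 144 kPa.
Isothermal: T stays 512 K; PV = const ⇒ V₂ = 77.8 L, P₂ = 50.4 kPa.
ΔU = 0 (ideal gas, T constant).
W = nRT ln(V₂/V₁) = 0.921×8.314×512×ln(2.85) = 4110 J.
Q = ΔU + W = 4110 J.

4110 J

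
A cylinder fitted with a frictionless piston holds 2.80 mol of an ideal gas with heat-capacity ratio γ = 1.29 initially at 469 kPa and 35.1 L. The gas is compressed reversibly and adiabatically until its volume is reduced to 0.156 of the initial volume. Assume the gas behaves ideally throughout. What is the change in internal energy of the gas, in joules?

40500 J

T₁ = P₁V₁/(nR) = 469×35.1/(2.80×8.314) = 707 K.
Adiabatic: TV^(γ−1) = const ⇒ T₂ = 707×(6.41)^0.290 = 1210 K; PV^γ = const ⇒ P₂ = 5150 kPa.
For an ideal gas ΔU = nCvΔT with Cv = R/(γ−1) = 28.7 J/(mol·K).
ΔU = 2.80×28.7×(1210−707) = 40500 J.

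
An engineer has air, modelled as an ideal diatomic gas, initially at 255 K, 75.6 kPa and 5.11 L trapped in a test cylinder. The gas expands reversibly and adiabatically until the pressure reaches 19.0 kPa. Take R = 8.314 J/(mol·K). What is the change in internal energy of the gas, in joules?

-315 J

n = P₁V₁/(RT₁) = 75.6×5.11/(8.314×255) = 0.182 mol.
Adiabatic: T₂/T₁ = (P₂/P₁)^((γ−1)/γ) ⇒ T₂ = 255×(0.251)^0.286 = 172 K; V₂ = 13.7 L.
For an ideal gas ΔU = nCvΔT with Cv = (5/2)R = 20.8 J/(mol·K).
ΔU = 0.182×20.8×(172−255) = -315 J.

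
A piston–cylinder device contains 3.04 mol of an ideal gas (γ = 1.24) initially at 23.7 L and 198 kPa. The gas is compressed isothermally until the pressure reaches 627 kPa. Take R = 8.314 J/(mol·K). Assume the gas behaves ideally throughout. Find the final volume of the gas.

7.48 L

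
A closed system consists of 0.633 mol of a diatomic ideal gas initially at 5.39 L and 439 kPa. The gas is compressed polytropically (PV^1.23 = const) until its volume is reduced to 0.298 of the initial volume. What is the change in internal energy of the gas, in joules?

1900 J

T₁ = P₁V₁/(nR) = 439×5.39/(0.633×8.314) = 450 K.
Polytropic n=1.23: T₂ = T₁(V₁/V₂)^(n−1) = 450×(3.36)^0.23 = 594 K; P₂ = P₁(V₁/V₂)^n = 1950 kPa.
For an ideal gas ΔU = nCvΔT with Cv = (5/2)R = 20.8 J/(mol·K).
ΔU = 0.633×20.8×(594−450) = 1900 J.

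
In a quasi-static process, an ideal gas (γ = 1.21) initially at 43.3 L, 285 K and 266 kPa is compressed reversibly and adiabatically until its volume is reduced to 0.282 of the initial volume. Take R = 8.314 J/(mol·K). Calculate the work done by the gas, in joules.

n = P₁V₁/(RT₁) = 266×43.3/(8.314×285) = 4.86 mol.
Adiabatic: TV^(γ−1) = const ⇒ T₂ = 285×(3.55)^0.210 = 372 K; PV^γ = const ⇒ P₂ = 1230 kPa.
ΔU = nCvΔT = 4.86×39.6×(372−285) = 16700 J.
Q = 0 for an adiabatic process, so W = −ΔU = -16700 J.

-16700 J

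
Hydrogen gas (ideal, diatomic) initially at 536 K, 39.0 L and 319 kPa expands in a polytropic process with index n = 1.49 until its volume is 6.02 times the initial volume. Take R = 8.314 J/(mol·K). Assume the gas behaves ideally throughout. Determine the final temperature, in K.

Polytropic n=1.49: T₂ = T₁(V₁/V₂)^(n−1) = 536×(0.166)^0.49 = 222 K; P₂ = P₁(V₁/V₂)^n = 22.0 kPa.

222 K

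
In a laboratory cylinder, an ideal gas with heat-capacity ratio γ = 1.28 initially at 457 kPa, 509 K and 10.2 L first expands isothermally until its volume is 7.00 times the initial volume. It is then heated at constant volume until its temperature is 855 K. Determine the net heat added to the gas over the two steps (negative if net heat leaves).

n = P₁V₁/(RT₁) = 457×10.2/(8.314×509) = 1.10 mol.
Step 1 — Isothermal: T stays 509 K; PV = const ⇒ V₂ = 71.4 L, P₂ = 65.3 kPa.
ΔU = 0 (ideal gas, T constant).
W = nRT ln(V₂/V₁) = 1.10×8.314×509×ln(7.00) = 9070 J.
Q = ΔU + W = 9070 J.
State after step 1: P = 65.3 kPa, V = 71.4 L, T = 509 K.
Step 2 — Isochoric: V stays 71.4 L; P/T = const ⇒ T₂ = 855 K, P₂ = 110 kPa.
W = 0 (no volume change).
ΔU = nCvΔT = 1.10×29.7×(855−509) = 11300 J.
Q = ΔU = 11300 J.
Net over both steps: W = 9070 J, Q = 20400 J, ΔU = 11300 J.

20400 J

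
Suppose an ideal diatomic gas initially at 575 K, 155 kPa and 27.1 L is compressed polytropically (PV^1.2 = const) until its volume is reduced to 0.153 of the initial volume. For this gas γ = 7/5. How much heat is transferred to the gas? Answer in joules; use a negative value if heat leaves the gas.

-4790 J

n = P₁V₁/(RT₁) = 155×27.1/(8.314×575) = 0.879 mol.
Polytropic n=1.2: T₂ = T₁(V₁/V₂)^(n−1) = 575×(6.54)^0.20 = 837 K; P₂ = P₁(V₁/V₂)^n = 1470 kPa.
W = (P₁V₁−P₂V₂)/(n−1) = (155×27.1−1470×4.15)/0.20 = -9570 J.
ΔU = nCvΔT = 0.879×20.8×(837−575) = 4790 J.
Q = ΔU + W = -4790 J.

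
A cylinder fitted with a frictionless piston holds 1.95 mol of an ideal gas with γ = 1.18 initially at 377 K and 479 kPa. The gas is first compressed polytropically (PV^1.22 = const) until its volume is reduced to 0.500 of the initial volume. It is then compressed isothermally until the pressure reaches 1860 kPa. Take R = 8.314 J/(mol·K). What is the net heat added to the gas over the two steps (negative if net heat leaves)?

-2620 J

V₁ = nRT₁/P₁ = 1.95×8.314×377/479 = 12.8 L.
Step 1 — Polytropic n=1.22: T₂ = T₁(V₁/V₂)^(n−1) = 377×(2.00)^0.22 = 439 K; P₂ = P₁(V₁/V₂)^n = 1120 kPa.
W = (P₁V₁−P₂V₂)/(n−1) = (479×12.8−1120×6.38)/0.22 = -4580 J.
ΔU = nCvΔT = 1.95×46.2×(439−377) = 5590 J.
Q = ΔU + W = 1020 J.
State after step 1: P = 1120 kPa, V = 6.38 L, T = 439 K.
Step 2 — Isothermal: T stays 439 K; PV = const ⇒ V₂ = 3.83 L, P₂ = 1860 kPa.
ΔU = 0 (ideal gas, T constant).
W = nRT ln(V₂/V₁) = 1.95×8.314×439×ln(0.600) = -3640 J.
Q = ΔU + W = -3640 J.
Net over both steps: W = -8210 J, Q = -2620 J, ΔU = 5590 J.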